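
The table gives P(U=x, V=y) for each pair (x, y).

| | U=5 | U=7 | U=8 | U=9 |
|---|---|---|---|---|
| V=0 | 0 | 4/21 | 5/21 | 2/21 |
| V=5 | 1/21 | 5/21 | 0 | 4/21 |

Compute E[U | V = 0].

P(V = 0) = 11/21.
Σ U·P over the event = 7·(4/21) + 8·(5/21) + 9·(2/21) = 86/21.
E[U | V = 0] = (86/21) / (11/21) = 86/11.

86/11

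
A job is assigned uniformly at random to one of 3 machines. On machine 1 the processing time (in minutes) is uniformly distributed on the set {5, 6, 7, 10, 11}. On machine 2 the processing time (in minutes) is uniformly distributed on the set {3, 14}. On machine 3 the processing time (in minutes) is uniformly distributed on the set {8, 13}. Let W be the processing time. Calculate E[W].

134/15

E[W | machine 1] = (5+6+7+10+11)/5 = 39/5.
E[W | machine 2] = (3+14)/2 = 17/2.
E[W | machine 3] = (8+13)/2 = 21/2.
By the law of total expectation,
E[W] = (1/3)·(39/5) + (1/3)·(17/2) + (1/3)·(21/2) = 134/15.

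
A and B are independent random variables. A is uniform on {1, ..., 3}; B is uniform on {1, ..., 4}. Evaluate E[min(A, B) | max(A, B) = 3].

9/5

P(max(A, B) = 3) = 5/12.
Summing min(A,B)·P(x,y) over outcomes with max(A, B) = 3 gives 3/4.
E[min(A, B) | max(A, B) = 3] = (3/4) / (5/12) = 9/5.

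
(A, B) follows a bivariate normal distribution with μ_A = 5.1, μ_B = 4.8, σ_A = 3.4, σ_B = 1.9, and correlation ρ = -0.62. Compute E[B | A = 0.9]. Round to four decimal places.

The regression of B on A has slope ρ·σ_B/σ_A and passes through (μ_A, μ_B).
E[B | A=0.9] = 4.8 + (-0.62)·(1.9/3.4)·(0.9 − (5.1)) = 4.8 + (-0.34647)·(-4.2) = 6.2552.

6.2552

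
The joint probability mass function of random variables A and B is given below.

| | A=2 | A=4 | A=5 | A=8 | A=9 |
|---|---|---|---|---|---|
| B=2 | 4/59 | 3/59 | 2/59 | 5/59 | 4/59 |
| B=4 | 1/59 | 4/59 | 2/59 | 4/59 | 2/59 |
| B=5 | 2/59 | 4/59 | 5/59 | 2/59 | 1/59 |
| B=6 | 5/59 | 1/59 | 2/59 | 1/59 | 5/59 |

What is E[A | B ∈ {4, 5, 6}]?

225/41

P(B ∈ {4, 5, 6}) = 41/59.
Summing A·P(A=x,B=y) over the conditioning event gives 225/59.
E[A | B ∈ {4, 5, 6}] = (225/59) / (41/59) = 225/41.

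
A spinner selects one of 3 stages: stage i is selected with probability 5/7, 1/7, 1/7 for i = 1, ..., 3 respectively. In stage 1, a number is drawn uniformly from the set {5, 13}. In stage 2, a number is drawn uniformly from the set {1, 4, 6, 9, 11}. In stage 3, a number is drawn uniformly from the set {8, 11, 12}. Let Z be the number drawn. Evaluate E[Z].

923/105

E[Z | stage 1] = (5+13)/2 = 9.
E[Z | stage 2] = (1+4+6+9+11)/5 = 31/5.
E[Z | stage 3] = (8+11+12)/3 = 31/3.
E[Z] = (5/7)·(9) + (1/7)·(31/5) + (1/7)·(31/3) = 923/105.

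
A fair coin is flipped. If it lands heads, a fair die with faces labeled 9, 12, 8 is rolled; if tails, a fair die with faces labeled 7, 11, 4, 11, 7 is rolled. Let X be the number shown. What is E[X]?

53/6

E[X | heads] = (9+12+8)/3 = 29/3.
E[X | tails] = (7+11+4+11+7)/5 = 8.
E[X] = (1/2)·(29/3) + (1/2)·(8) = 53/6.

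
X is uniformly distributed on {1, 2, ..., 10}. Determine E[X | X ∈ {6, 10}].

P(X ∈ {6, 10}) = 1/5.
Σ over the event: 6·1/10 + 10·1/10 = 8/5.
E[X | X ∈ {6, 10}] = (8/5) / (1/5) = 8.

8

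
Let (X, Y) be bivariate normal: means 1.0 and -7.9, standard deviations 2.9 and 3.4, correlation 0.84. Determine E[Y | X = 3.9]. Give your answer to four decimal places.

E[Y | X=x] = μ_Y + ρ(σ_Y/σ_X)(x − μ_X) for jointly normal variables.
E[Y | X=3.9] = -7.9 + (0.84)·(3.4/2.9)·(3.9 − (1.0)) = -7.9 + (0.98483)·(2.9) = -5.0440.

-5.0440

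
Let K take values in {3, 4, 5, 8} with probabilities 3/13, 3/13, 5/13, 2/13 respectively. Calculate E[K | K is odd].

17/4

P(K is odd) = 8/13.
Σ over the event: 3·3/13 + 5·5/13 = 34/13.
E[K | K is odd] = (34/13) / (8/13) = 17/4.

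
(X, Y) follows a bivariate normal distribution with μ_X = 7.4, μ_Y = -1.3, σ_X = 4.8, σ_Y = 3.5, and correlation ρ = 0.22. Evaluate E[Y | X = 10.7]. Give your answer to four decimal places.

For a bivariate normal, E[Y | X=x] = μ_Y + ρ·(σ_Y/σ_X)·(x − μ_X).
E[Y | X=10.7] = -1.3 + (0.22)·(3.5/4.8)·(10.7 − (7.4)) = -1.3 + (0.16042)·(3.3) = -0.7706.

-0.7706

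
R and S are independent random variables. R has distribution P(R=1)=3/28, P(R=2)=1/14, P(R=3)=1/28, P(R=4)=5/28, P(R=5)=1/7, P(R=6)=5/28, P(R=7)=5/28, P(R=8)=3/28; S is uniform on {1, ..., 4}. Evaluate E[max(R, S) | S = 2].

P(S = 2) = 1/4.
Summing max(R,S)·P(x,y) over outcomes with S = 2 gives 71/56.
E[max(R, S) | S = 2] = (71/56) / (1/4) = 71/14.

71/14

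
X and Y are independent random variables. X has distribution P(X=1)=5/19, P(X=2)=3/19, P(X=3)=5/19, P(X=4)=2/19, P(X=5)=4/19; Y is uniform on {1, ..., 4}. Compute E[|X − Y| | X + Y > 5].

57/35

P(X + Y > 5) = 35/76.
Summing |X−Y|·P(x,y) over outcomes with X + Y > 5 gives 3/4.
E[|X − Y| | X + Y > 5] = (3/4) / (35/76) = 57/35.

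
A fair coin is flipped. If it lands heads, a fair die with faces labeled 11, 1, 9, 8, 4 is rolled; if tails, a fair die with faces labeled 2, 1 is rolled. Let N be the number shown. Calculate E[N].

81/20

E[N | heads] = (11+1+9+8+4)/5 = 33/5.
E[N | tails] = (2+1)/2 = 3/2.
By the law of total expectation,
E[N] = (1/2)·(33/5) + (1/2)·(3/2) = 81/20.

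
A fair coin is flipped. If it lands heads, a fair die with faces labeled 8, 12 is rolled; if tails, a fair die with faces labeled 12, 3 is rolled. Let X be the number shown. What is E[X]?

35/4

E[X | heads] = (8+12)/2 = 10.
E[X | tails] = (12+3)/2 = 15/2.
By the law of total expectation,
E[X] = (1/2)·(10) + (1/2)·(15/2) = 35/4.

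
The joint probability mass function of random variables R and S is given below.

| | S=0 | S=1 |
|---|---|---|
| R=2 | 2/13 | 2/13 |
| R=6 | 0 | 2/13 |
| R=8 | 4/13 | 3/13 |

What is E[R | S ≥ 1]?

40/7

P(S ≥ 1) = 7/13.
Σ R·P over the event = 2·(2/13) + 6·(2/13) + 8·(3/13) = 40/13.
E[R | S ≥ 1] = (40/13) / (7/13) = 40/7.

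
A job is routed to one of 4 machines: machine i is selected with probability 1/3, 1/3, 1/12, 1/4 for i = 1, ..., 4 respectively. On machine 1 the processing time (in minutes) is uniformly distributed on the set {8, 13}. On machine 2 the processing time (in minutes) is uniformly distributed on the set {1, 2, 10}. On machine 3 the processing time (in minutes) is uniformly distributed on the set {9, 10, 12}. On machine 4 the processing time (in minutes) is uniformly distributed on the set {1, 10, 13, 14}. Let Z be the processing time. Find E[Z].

589/72

E[Z | machine 1] = (8+13)/2 = 21/2.
E[Z | machine 2] = (1+2+10)/3 = 13/3.
E[Z | machine 3] = (9+10+12)/3 = 31/3.
E[Z | machine 4] = (1+10+13+14)/4 = 19/2.
By the law of total expectation,
E[Z] = (1/3)·(21/2) + (1/3)·(13/3) + (1/12)·(31/3) + (1/4)·(19/2) = 589/72.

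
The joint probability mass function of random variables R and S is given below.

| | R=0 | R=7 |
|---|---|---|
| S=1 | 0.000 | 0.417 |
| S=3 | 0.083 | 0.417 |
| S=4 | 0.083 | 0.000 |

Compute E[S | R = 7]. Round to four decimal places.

2.0000

P(R = 7) = 0.834.
Σ S·P over the event = 1·(0.417) + 3·(0.417) = 1.668.
E[S | R = 7] = (1.668) / (0.834) = 2.0000.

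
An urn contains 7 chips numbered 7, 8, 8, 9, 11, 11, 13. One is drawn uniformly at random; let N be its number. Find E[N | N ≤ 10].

8

P(N ≤ 10) = 4/7.
Σ over the event: 7·1/7 + 8·2/7 + 9·1/7 = 32/7.
E[N | N ≤ 10] = (32/7) / (4/7) = 8.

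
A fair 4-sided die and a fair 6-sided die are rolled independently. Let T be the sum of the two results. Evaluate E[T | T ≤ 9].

P(T ≤ 9) = 23/24.
Σ over the event: 2·1/24 + 3·1/12 + 4·1/8 + 5·1/6 + 6·1/6 + 7·1/6 + 8·1/8 + 9·1/12 = 67/12.
E[T | T ≤ 9] = (67/12) / (23/24) = 134/23.

134/23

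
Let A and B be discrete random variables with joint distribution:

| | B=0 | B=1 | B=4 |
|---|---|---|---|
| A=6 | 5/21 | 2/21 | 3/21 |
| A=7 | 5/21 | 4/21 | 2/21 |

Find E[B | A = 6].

P(A = 6) = 10/21.
Σ B·P over the event = 0·(5/21) + 1·(2/21) + 4·(3/21) = 2/3.
E[B | A = 6] = (2/3) / (10/21) = 7/5.

7/5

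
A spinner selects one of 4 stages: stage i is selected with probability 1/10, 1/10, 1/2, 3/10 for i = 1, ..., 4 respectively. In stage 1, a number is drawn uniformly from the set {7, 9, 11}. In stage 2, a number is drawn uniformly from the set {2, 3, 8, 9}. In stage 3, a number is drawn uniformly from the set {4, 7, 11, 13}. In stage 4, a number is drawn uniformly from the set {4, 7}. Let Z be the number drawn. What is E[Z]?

299/40

E[Z | stage 1] = (7+9+11)/3 = 9.
E[Z | stage 2] = (2+3+8+9)/4 = 11/2.
E[Z | stage 3] = (4+7+11+13)/4 = 35/4.
E[Z | stage 4] = (4+7)/2 = 11/2.
E[Z] = (1/10)·(9) + (1/10)·(11/2) + (1/2)·(35/4) + (3/10)·(11/2) = 299/40.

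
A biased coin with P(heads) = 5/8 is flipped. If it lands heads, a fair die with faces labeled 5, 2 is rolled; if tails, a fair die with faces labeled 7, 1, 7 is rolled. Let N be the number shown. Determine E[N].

65/16

E[N | heads] = (5+2)/2 = 7/2.
E[N | tails] = (7+1+7)/3 = 5.
By the law of total expectation,
E[N] = (5/8)·(7/2) + (3/8)·(5) = 65/16.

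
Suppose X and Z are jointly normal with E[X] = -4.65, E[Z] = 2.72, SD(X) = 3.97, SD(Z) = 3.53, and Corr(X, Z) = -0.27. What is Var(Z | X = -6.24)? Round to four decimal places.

11.5525

The conditional variance in a bivariate normal is σ_Z²(1 − ρ²), independent of x.
Var(Z | X=-6.24) = (3.53)²·(1 − (-0.27)²) = 12.4609·0.9271 = 11.5525.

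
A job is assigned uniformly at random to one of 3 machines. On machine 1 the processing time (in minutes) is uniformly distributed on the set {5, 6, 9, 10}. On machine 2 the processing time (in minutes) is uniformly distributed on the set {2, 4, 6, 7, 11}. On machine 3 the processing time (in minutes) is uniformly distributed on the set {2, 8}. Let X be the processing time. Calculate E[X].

37/6

E[X | machine 1] = (5+6+9+10)/4 = 15/2.
E[X | machine 2] = (2+4+6+7+11)/5 = 6.
E[X | machine 3] = (2+8)/2 = 5.
By the law of total expectation,
E[X] = (1/3)·(15/2) + (1/3)·(6) + (1/3)·(5) = 37/6.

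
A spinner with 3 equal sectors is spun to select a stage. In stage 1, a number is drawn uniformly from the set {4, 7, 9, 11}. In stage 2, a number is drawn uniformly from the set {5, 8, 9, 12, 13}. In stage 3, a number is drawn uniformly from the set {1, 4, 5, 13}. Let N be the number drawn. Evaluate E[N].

E[N | stage 1] = (4+7+9+11)/4 = 31/4.
E[N | stage 2] = (5+8+9+12+13)/5 = 47/5.
E[N | stage 3] = (1+4+5+13)/4 = 23/4.
By the law of total expectation,
E[N] = (1/3)·(31/4) + (1/3)·(47/5) + (1/3)·(23/4) = 229/30.

229/30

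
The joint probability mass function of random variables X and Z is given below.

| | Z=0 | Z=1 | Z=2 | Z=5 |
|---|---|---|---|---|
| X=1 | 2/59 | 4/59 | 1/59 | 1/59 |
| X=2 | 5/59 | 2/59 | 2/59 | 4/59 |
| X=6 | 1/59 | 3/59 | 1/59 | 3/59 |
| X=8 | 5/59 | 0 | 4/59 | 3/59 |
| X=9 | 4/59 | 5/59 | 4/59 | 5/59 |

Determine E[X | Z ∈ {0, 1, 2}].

244/43

P(Z ∈ {0, 1, 2}) = 43/59.
Summing X·P(X=x,Z=y) over the conditioning event gives 244/59.
E[X | Z ∈ {0, 1, 2}] = (244/59) / (43/59) = 244/43.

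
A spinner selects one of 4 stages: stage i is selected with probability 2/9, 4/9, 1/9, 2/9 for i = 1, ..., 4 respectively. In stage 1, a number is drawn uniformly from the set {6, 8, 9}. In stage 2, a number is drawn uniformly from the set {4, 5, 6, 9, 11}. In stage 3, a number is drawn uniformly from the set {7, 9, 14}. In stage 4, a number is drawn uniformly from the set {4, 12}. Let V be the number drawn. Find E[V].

208/27

E[V | stage 1] = (6+8+9)/3 = 23/3.
E[V | stage 2] = (4+5+6+9+11)/5 = 7.
E[V | stage 3] = (7+9+14)/3 = 10.
E[V | stage 4] = (4+12)/2 = 8.
E[V] = (2/9)·(23/3) + (4/9)·(7) + (1/9)·(10) + (2/9)·(8) = 208/27.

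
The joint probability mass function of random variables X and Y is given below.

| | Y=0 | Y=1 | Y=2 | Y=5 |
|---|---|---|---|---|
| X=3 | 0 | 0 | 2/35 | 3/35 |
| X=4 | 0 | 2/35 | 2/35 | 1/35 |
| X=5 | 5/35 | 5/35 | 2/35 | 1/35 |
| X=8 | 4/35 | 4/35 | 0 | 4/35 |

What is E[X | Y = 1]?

65/11

P(Y = 1) = 11/35.
Σ X·P over the event = 4·(2/35) + 5·(5/35) + 8·(4/35) = 13/7.
E[X | Y = 1] = (13/7) / (11/35) = 65/11.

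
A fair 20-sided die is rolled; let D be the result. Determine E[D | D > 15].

Given D > 15, D is equally likely to be any of {16, 17, 18, 19, 20}.
E[D | D > 15] = (16 + 17 + 18 + 19 + 20) / 5 = 18.

18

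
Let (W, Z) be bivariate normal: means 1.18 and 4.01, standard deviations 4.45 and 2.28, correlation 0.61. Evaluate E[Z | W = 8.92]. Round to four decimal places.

6.4291

E[Z | W=x] = μ_Z + ρ(σ_Z/σ_W)(x − μ_W) for jointly normal variables.
E[Z | W=8.92] = 4.01 + (0.61)·(2.28/4.45)·(8.92 − (1.18)) = 4.01 + (0.31254)·(7.74) = 6.4291.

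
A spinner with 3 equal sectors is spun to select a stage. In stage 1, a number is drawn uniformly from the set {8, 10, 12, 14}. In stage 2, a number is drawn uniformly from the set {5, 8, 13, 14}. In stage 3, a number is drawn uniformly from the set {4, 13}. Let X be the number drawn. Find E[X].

E[X | stage 1] = (8+10+12+14)/4 = 11.
E[X | stage 2] = (5+8+13+14)/4 = 10.
E[X | stage 3] = (4+13)/2 = 17/2.
By the law of total expectation,
E[X] = (1/3)·(11) + (1/3)·(10) + (1/3)·(17/2) = 59/6.

59/6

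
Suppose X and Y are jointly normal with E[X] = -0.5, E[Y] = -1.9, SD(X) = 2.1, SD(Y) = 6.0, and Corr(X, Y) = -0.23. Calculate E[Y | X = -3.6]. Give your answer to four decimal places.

0.1371

For a bivariate normal, E[Y | X=x] = μ_Y + ρ·(σ_Y/σ_X)·(x − μ_X).
E[Y | X=-3.6] = -1.9 + (-0.23)·(6.0/2.1)·(-3.6 − (-0.5)) = -1.9 + (-0.65714)·(-3.1) = 0.1371.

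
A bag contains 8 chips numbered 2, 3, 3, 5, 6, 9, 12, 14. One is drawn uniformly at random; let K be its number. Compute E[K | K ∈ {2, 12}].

P(K ∈ {2, 12}) = 1/4.
Σ over the event: 2·1/8 + 12·1/8 = 7/4.
E[K | K ∈ {2, 12}] = (7/4) / (1/4) = 7.

7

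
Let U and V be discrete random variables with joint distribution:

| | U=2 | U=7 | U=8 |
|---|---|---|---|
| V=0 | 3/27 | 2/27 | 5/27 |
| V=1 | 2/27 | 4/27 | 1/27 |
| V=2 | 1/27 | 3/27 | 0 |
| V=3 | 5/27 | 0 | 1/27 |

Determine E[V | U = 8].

4/7

P(U = 8) = 7/27.
Summing V·P(U=x,V=y) over the conditioning event gives 4/27.
E[V | U = 8] = (4/27) / (7/27) = 4/7.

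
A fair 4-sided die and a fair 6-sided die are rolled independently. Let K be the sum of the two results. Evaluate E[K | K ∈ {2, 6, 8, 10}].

20/3

P(K ∈ {2, 6, 8, 10}) = 3/8.
Σ over the event: 2·1/24 + 6·1/6 + 8·1/8 + 10·1/24 = 5/2.
E[K | K ∈ {2, 6, 8, 10}] = (5/2) / (3/8) = 20/3.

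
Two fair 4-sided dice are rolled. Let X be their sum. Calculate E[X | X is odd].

5

P(X is odd) = 1/2.
Σ over the event: 3·1/8 + 5·1/4 + 7·1/8 = 5/2.
E[X | X is odd] = (5/2) / (1/2) = 5.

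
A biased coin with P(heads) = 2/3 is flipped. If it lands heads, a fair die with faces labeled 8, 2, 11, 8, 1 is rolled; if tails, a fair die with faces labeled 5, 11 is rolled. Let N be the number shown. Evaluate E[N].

20/3

E[N | heads] = (8+2+11+8+1)/5 = 6.
E[N | tails] = (5+11)/2 = 8.
By the law of total expectation,
E[N] = (2/3)·(6) + (1/3)·(8) = 20/3.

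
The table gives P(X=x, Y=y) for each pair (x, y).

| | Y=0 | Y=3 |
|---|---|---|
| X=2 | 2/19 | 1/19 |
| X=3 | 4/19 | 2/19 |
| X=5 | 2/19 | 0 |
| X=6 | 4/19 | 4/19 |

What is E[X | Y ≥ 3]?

P(Y ≥ 3) = 7/19.
Σ X·P over the event = 2·(1/19) + 3·(2/19) + 6·(4/19) = 32/19.
E[X | Y ≥ 3] = (32/19) / (7/19) = 32/7.

32/7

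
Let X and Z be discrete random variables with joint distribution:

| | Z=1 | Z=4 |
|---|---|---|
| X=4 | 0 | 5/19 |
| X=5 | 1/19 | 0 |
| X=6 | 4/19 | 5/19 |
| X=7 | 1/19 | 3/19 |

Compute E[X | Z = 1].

6

P(Z = 1) = 6/19.
Σ X·P over the event = 5·(1/19) + 6·(4/19) + 7·(1/19) = 36/19.
E[X | Z = 1] = (36/19) / (6/19) = 6.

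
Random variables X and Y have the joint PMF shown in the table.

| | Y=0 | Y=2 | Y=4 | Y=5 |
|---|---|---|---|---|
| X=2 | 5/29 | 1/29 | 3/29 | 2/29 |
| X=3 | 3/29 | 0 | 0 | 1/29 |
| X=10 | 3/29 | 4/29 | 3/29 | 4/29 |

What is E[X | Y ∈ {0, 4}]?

5

P(Y ∈ {0, 4}) = 17/29.
Summing X·P(X=x,Y=y) over the conditioning event gives 85/29.
E[X | Y ∈ {0, 4}] = (85/29) / (17/29) = 5.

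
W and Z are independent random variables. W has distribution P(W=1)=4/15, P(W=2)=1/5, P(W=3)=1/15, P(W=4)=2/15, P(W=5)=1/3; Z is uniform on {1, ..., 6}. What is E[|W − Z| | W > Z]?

P(W > Z) = 31/90.
Summing |W−Z|·P(x,y) over outcomes with W > Z gives 34/45.
E[|W − Z| | W > Z] = (34/45) / (31/90) = 68/31.

68/31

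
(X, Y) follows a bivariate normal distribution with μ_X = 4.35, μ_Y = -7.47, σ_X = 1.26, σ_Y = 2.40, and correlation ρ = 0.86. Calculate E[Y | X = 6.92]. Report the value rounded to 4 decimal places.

The regression of Y on X has slope ρ·σ_Y/σ_X and passes through (μ_X, μ_Y).
E[Y | X=6.92] = -7.47 + (0.86)·(2.40/1.26)·(6.92 − (4.35)) = -7.47 + (1.6381)·(2.57) = -3.2601.

-3.2601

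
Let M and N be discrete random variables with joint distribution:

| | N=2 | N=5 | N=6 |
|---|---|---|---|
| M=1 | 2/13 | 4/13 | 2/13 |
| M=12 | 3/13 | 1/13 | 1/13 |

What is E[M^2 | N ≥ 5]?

P(N ≥ 5) = 8/13.
Σ M^2·P over the event = 1·(4/13) + 1·(2/13) + 144·(1/13) + 144·(1/13) = 294/13.
E[M^2 | N ≥ 5] = (294/13) / (8/13) = 147/4.

147/4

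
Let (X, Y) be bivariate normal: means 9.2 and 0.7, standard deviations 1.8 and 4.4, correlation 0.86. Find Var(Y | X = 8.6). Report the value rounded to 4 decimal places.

5.0413

For a bivariate normal, Var(Y | X=x) = σ_Y²(1 − ρ²).
Var(Y | X=8.6) = (4.4)²·(1 − (0.86)²) = 19.36·0.2604 = 5.0413.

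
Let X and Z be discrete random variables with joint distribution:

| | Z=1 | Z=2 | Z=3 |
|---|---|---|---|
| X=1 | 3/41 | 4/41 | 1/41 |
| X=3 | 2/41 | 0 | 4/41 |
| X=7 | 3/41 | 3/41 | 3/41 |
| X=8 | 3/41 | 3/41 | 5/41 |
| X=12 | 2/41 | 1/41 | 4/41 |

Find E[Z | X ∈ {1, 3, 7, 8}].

35/17

P(X ∈ {1, 3, 7, 8}) = 34/41.
Summing Z·P(X=x,Z=y) over the conditioning event gives 70/41.
E[Z | X ∈ {1, 3, 7, 8}] = (70/41) / (34/41) = 35/17.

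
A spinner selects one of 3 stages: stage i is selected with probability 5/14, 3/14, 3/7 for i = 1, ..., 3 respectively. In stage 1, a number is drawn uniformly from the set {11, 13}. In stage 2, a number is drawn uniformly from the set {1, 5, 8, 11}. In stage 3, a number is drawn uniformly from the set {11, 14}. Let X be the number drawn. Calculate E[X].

615/56

E[X | stage 1] = (11+13)/2 = 12.
E[X | stage 2] = (1+5+8+11)/4 = 25/4.
E[X | stage 3] = (11+14)/2 = 25/2.
E[X] = (5/14)·(12) + (3/14)·(25/4) + (3/7)·(25/2) = 615/56.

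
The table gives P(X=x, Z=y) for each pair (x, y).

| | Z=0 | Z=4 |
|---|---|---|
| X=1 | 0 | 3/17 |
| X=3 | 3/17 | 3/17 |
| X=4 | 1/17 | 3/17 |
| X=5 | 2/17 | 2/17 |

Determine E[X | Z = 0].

23/6

P(Z = 0) = 6/17.
Summing X·P(X=x,Z=y) over the conditioning event gives 23/17.
E[X | Z = 0] = (23/17) / (6/17) = 23/6.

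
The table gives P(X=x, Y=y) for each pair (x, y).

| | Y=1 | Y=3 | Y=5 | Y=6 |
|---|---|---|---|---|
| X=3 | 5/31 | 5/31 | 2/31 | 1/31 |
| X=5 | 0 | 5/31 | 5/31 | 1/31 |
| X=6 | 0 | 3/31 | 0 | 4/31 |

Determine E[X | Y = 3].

58/13

P(Y = 3) = 13/31.
Σ X·P over the event = 3·(5/31) + 5·(5/31) + 6·(3/31) = 58/31.
E[X | Y = 3] = (58/31) / (13/31) = 58/13.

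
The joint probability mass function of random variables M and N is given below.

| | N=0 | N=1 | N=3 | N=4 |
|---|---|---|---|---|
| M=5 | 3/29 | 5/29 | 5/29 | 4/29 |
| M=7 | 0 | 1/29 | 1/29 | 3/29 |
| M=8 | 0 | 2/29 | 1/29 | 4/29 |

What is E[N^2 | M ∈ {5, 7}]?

P(M ∈ {5, 7}) = 22/29.
Σ N^2·P over the event = 0·(3/29) + 1·(5/29) + 9·(5/29) + 16·(4/29) + 1·(1/29) + 9·(1/29) + 16·(3/29) = 172/29.
E[N^2 | M ∈ {5, 7}] = (172/29) / (22/29) = 86/11.

86/11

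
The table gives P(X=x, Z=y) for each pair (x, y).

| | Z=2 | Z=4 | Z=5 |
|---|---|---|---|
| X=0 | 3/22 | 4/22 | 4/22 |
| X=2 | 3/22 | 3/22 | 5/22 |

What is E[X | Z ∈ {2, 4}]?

12/13

P(Z ∈ {2, 4}) = 13/22.
Σ X·P over the event = 0·(3/22) + 0·(4/22) + 2·(3/22) + 2·(3/22) = 6/11.
E[X | Z ∈ {2, 4}] = (6/11) / (13/22) = 12/13.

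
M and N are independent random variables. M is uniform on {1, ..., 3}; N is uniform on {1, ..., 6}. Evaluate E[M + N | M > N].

Outcomes with M > N: (2,1), (3,1), (3,2), each with probability 1/18.
E[M + N | M > N] = (3 + 4 + 5) / 3 = 4.

4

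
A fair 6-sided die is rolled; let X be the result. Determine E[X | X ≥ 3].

9/2

Given X ≥ 3, X is equally likely to be any of {3, 4, 5, 6}.
E[X | X ≥ 3] = (3 + 4 + 5 + 6) / 4 = 9/2.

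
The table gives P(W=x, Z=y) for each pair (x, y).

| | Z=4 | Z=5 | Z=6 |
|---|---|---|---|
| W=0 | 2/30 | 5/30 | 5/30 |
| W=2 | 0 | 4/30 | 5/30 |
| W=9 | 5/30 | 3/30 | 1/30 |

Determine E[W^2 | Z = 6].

101/11

P(Z = 6) = 11/30.
Σ W^2·P over the event = 0·(5/30) + 4·(5/30) + 81·(1/30) = 101/30.
E[W^2 | Z = 6] = (101/30) / (11/30) = 101/11.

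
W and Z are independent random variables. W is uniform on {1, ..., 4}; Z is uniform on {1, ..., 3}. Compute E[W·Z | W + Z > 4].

15/2

Outcomes with W + Z > 4: (2,3), (3,2), (3,3), (4,1), (4,2), (4,3), each with probability 1/12.
E[W·Z | W + Z > 4] = (6 + 6 + 9 + 4 + 8 + 12) / 6 = 15/2.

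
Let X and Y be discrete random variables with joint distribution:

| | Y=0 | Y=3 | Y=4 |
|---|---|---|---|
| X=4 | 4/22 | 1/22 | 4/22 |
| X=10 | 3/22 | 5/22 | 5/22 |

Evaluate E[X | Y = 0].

46/7

P(Y = 0) = 7/22.
Σ X·P over the event = 4·(4/22) + 10·(3/22) = 23/11.
E[X | Y = 0] = (23/11) / (7/22) = 46/7.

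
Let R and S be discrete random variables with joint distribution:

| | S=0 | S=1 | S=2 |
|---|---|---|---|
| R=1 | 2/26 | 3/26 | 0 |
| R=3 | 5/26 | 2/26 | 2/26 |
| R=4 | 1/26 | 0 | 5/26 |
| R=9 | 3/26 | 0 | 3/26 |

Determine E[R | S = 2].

53/10

P(S = 2) = 5/13.
Σ R·P over the event = 3·(2/26) + 4·(5/26) + 9·(3/26) = 53/26.
E[R | S = 2] = (53/26) / (5/13) = 53/10.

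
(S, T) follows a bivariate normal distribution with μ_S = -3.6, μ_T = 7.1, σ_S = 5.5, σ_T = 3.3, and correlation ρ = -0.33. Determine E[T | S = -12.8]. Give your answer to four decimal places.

8.9216

For a bivariate normal, E[T | S=x] = μ_T + ρ·(σ_T/σ_S)·(x − μ_S).
E[T | S=-12.8] = 7.1 + (-0.33)·(3.3/5.5)·(-12.8 − (-3.6)) = 7.1 + (-0.198)·(-9.2) = 8.9216.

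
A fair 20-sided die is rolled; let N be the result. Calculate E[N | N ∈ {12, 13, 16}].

41/3

P(N ∈ {12, 13, 16}) = 3/20.
Σ over the event: 12·1/20 + 13·1/20 + 16·1/20 = 41/20.
E[N | N ∈ {12, 13, 16}] = (41/20) / (3/20) = 41/3.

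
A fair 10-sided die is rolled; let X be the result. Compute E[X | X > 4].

15/2

Given X > 4, X is equally likely to be any of {5, 6, 7, 8, 9, 10}.
E[X | X > 4] = (5 + 6 + 7 + 8 + 9 + 10) / 6 = 15/2.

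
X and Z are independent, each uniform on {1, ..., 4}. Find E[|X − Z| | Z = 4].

Outcomes with Z = 4: (1,4), (2,4), (3,4), (4,4), each with probability 1/16.
E[|X − Z| | Z = 4] = (3 + 2 + 1 + 0) / 4 = 3/2.

3/2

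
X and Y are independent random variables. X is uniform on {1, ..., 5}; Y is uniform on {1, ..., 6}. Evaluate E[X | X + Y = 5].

5/2

Outcomes with X + Y = 5: (1,4), (2,3), (3,2), (4,1), each with probability 1/30.
E[X | X + Y = 5] = (1 + 2 + 3 + 4) / 4 = 5/2.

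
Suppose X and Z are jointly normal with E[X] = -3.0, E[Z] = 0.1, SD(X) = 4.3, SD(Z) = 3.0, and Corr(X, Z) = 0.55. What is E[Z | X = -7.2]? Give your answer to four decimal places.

-1.5116

The regression of Z on X has slope ρ·σ_Z/σ_X and passes through (μ_X, μ_Z).
E[Z | X=-7.2] = 0.1 + (0.55)·(3.0/4.3)·(-7.2 − (-3.0)) = 0.1 + (0.38372)·(-4.2) = -1.5116.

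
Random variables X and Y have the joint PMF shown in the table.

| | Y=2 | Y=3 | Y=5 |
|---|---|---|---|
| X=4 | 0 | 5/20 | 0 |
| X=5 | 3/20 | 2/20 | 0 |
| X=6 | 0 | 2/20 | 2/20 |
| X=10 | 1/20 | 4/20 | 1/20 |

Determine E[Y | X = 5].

P(X = 5) = 1/4.
Σ Y·P over the event = 2·(3/20) + 3·(2/20) = 3/5.
E[Y | X = 5] = (3/5) / (1/4) = 12/5.

12/5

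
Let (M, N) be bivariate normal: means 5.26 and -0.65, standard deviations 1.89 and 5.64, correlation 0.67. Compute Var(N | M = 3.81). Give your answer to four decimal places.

17.5303

For a bivariate normal, Var(N | M=x) = σ_N²(1 − ρ²).
Var(N | M=3.81) = (5.64)²·(1 − (0.67)²) = 31.8096·0.5511 = 17.5303.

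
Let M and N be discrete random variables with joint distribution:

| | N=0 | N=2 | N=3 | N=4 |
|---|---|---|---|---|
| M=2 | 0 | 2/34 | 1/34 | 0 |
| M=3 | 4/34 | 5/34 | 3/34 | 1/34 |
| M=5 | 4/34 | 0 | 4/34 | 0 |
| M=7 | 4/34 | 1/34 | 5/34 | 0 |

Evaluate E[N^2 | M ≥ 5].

85/18

P(M ≥ 5) = 9/17.
Σ N^2·P over the event = 0·(4/34) + 9·(4/34) + 0·(4/34) + 4·(1/34) + 9·(5/34) = 5/2.
E[N^2 | M ≥ 5] = (5/2) / (9/17) = 85/18.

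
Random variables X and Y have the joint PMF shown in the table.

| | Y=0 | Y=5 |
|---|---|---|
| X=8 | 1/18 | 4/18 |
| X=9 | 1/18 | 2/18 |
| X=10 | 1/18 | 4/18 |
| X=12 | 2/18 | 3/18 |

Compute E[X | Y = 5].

P(Y = 5) = 13/18.
Σ X·P over the event = 8·(4/18) + 9·(2/18) + 10·(4/18) + 12·(3/18) = 7.
E[X | Y = 5] = (7) / (13/18) = 126/13.

126/13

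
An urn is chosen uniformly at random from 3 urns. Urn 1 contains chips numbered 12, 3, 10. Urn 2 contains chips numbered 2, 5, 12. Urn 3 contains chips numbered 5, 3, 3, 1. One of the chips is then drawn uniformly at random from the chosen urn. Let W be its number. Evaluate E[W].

53/9

E[W | urn 1] = (12+3+10)/3 = 25/3.
E[W | urn 2] = (2+5+12)/3 = 19/3.
E[W | urn 3] = (5+3+3+1)/4 = 3.
E[W] = (1/3)·(25/3) + (1/3)·(19/3) + (1/3)·(3) = 53/9.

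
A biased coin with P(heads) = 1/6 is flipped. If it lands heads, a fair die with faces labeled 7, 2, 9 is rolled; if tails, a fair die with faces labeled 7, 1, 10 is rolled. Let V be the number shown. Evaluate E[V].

6

E[V | heads] = (7+2+9)/3 = 6.
E[V | tails] = (7+1+10)/3 = 6.
By the law of total expectation,
E[V] = (1/6)·(6) + (5/6)·(6) = 6.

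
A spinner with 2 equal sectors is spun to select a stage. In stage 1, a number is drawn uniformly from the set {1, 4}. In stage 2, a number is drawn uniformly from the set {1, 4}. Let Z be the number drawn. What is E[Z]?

5/2

E[Z | stage 1] = (1+4)/2 = 5/2.
E[Z | stage 2] = (1+4)/2 = 5/2.
E[Z] = (1/2)·(5/2) + (1/2)·(5/2) = 5/2.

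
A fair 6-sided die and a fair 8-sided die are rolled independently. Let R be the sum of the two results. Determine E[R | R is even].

8

P(R is even) = 1/2.
Σ over the event: 2·1/48 + 4·1/16 + 6·5/48 + 8·1/8 + 10·5/48 + 12·1/16 + 14·1/48 = 4.
E[R | R is even] = (4) / (1/2) = 8.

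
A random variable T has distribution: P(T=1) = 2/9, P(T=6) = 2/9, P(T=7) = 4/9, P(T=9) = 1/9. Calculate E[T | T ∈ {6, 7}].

20/3

P(T ∈ {6, 7}) = 2/3.
Σ over the event: 6·2/9 + 7·4/9 = 40/9.
E[T | T ∈ {6, 7}] = (40/9) / (2/3) = 20/3.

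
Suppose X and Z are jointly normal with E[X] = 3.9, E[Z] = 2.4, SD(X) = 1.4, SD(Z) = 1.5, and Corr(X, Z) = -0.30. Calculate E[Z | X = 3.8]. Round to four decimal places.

The regression of Z on X has slope ρ·σ_Z/σ_X and passes through (μ_X, μ_Z).
E[Z | X=3.8] = 2.4 + (-0.30)·(1.5/1.4)·(3.8 − (3.9)) = 2.4 + (-0.32143)·(-0.1) = 2.4321.

2.4321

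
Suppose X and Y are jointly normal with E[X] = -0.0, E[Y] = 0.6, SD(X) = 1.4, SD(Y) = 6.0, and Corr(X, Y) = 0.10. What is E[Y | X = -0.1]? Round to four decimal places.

For a bivariate normal, E[Y | X=x] = μ_Y + ρ·(σ_Y/σ_X)·(x − μ_X).
E[Y | X=-0.1] = 0.6 + (0.10)·(6.0/1.4)·(-0.1 − (-0.0)) = 0.6 + (0.42857)·(-0.1) = 0.5571.

0.5571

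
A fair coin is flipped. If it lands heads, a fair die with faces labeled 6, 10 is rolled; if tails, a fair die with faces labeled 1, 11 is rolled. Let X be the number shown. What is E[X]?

7

E[X | heads] = (6+10)/2 = 8.
E[X | tails] = (1+11)/2 = 6.
E[X] = (1/2)·(8) + (1/2)·(6) = 7.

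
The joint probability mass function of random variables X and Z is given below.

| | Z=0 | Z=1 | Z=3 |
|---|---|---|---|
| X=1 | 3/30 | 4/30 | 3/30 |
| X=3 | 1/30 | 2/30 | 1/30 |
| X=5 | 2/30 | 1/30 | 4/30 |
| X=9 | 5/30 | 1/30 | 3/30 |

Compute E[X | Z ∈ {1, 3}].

P(Z ∈ {1, 3}) = 19/30.
Σ X·P over the event = 1·(4/30) + 1·(3/30) + 3·(2/30) + 3·(1/30) + 5·(1/30) + 5·(4/30) + 9·(1/30) + 9·(3/30) = 77/30.
E[X | Z ∈ {1, 3}] = (77/30) / (19/30) = 77/19.

77/19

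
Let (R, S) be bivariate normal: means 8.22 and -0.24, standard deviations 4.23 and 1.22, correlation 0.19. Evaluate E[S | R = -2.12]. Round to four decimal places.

For a bivariate normal, E[S | R=x] = μ_S + ρ·(σ_S/σ_R)·(x − μ_R).
E[S | R=-2.12] = -0.24 + (0.19)·(1.22/4.23)·(-2.12 − (8.22)) = -0.24 + (0.054799)·(-10.34) = -0.8066.

-0.8066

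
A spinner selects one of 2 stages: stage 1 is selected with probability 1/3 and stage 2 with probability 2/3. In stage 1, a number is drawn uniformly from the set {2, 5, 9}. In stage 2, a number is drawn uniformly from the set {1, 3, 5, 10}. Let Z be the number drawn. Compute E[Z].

E[Z | stage 1] = (2+5+9)/3 = 16/3.
E[Z | stage 2] = (1+3+5+10)/4 = 19/4.
E[Z] = (1/3)·(16/3) + (2/3)·(19/4) = 89/18.

89/18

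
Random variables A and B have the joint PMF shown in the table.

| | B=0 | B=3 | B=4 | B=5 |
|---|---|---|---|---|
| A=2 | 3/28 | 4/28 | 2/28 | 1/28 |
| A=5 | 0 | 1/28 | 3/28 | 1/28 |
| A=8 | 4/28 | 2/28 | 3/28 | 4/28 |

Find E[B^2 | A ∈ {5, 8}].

124/9

P(A ∈ {5, 8}) = 9/14.
Σ B^2·P over the event = 9·(1/28) + 16·(3/28) + 25·(1/28) + 0·(4/28) + 9·(2/28) + 16·(3/28) + 25·(4/28) = 62/7.
E[B^2 | A ∈ {5, 8}] = (62/7) / (9/14) = 124/9.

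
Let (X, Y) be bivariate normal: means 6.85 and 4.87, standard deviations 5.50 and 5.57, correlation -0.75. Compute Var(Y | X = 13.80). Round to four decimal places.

The conditional variance in a bivariate normal is σ_Y²(1 − ρ²), independent of x.
Var(Y | X=13.80) = (5.57)²·(1 − (-0.75)²) = 31.0249·0.4375 = 13.5734.

13.5734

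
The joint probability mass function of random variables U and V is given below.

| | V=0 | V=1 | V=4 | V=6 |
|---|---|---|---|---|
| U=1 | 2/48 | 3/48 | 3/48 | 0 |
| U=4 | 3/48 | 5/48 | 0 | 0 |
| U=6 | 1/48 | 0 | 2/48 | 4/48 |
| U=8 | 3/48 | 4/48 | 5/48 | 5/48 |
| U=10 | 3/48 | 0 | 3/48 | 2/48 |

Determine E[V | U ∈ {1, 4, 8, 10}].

98/41

P(U ∈ {1, 4, 8, 10}) = 41/48.
Summing V·P(U=x,V=y) over the conditioning event gives 49/24.
E[V | U ∈ {1, 4, 8, 10}] = (49/24) / (41/48) = 98/41.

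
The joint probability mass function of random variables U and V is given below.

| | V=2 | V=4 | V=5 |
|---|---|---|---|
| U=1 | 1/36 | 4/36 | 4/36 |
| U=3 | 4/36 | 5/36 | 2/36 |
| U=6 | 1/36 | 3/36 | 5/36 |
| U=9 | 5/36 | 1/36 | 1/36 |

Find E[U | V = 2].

P(V = 2) = 11/36.
Σ U·P over the event = 1·(1/36) + 3·(4/36) + 6·(1/36) + 9·(5/36) = 16/9.
E[U | V = 2] = (16/9) / (11/36) = 64/11.

64/11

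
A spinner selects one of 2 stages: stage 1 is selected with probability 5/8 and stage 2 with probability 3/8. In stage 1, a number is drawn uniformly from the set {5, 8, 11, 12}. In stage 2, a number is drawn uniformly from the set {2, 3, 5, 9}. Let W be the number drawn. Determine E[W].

E[W | stage 1] = (5+8+11+12)/4 = 9.
E[W | stage 2] = (2+3+5+9)/4 = 19/4.
E[W] = (5/8)·(9) + (3/8)·(19/4) = 237/32.

237/32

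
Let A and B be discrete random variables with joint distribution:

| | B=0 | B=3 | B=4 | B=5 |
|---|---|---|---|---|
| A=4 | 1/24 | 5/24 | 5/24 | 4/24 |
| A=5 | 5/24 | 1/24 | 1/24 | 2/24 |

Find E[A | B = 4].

25/6

P(B = 4) = 1/4.
Σ A·P over the event = 4·(5/24) + 5·(1/24) = 25/24.
E[A | B = 4] = (25/24) / (1/4) = 25/6.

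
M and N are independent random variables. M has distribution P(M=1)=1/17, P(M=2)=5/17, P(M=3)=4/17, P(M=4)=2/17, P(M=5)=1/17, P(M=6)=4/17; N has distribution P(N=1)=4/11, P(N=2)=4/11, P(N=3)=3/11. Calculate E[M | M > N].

P(M > N) = 129/187.
Summing M·P(x,y) over outcomes with M > N gives 543/187.
E[M | M > N] = (543/187) / (129/187) = 181/43.

181/43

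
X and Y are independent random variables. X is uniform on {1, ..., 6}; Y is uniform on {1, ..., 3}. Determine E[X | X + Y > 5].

P(X + Y > 5) = 1/2.
Summing X·P(x,y) over outcomes with X + Y > 5 gives 22/9.
E[X | X + Y > 5] = (22/9) / (1/2) = 44/9.

44/9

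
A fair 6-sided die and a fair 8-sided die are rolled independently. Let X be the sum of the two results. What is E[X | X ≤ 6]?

14/3

P(X ≤ 6) = 5/16.
Σ over the event: 2·1/48 + 3·1/24 + 4·1/16 + 5·1/12 + 6·5/48 = 35/24.
E[X | X ≤ 6] = (35/24) / (5/16) = 14/3.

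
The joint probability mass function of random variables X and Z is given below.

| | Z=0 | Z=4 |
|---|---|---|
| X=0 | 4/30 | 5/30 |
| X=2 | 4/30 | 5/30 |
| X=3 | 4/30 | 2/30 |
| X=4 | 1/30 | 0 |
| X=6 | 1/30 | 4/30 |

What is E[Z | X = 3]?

P(X = 3) = 1/5.
Σ Z·P over the event = 0·(4/30) + 4·(2/30) = 4/15.
E[Z | X = 3] = (4/15) / (1/5) = 4/3.

4/3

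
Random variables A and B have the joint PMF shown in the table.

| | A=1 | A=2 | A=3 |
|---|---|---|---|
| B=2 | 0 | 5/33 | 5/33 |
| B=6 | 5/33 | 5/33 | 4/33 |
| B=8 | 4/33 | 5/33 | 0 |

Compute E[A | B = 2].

P(B = 2) = 10/33.
Σ A·P over the event = 2·(5/33) + 3·(5/33) = 25/33.
E[A | B = 2] = (25/33) / (10/33) = 5/2.

5/2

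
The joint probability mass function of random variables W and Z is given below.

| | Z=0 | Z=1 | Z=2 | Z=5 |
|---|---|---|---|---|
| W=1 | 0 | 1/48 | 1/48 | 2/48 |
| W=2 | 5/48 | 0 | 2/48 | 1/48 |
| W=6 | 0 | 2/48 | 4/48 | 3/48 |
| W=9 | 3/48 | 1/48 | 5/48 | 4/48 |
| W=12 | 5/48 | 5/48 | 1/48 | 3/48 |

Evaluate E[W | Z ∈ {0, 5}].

191/26

P(Z ∈ {0, 5}) = 13/24.
Summing W·P(W=x,Z=y) over the conditioning event gives 191/48.
E[W | Z ∈ {0, 5}] = (191/48) / (13/24) = 191/26.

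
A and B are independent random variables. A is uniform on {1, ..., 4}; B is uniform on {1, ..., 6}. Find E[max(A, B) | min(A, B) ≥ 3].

Outcomes with min(A, B) ≥ 3: (3,3), (3,4), (3,5), (3,6), (4,3), (4,4), (4,5), (4,6), each with probability 1/24.
E[max(A, B) | min(A, B) ≥ 3] = (3 + 4 + 5 + 6 + 4 + 4 + 5 + 6) / 8 = 37/8.

37/8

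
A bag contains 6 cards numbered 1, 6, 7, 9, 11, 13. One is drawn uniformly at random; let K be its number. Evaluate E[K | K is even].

P(K is even) = 1/6.
Σ over the event: 6·1/6 = 1.
E[K | K is even] = (1) / (1/6) = 6.

6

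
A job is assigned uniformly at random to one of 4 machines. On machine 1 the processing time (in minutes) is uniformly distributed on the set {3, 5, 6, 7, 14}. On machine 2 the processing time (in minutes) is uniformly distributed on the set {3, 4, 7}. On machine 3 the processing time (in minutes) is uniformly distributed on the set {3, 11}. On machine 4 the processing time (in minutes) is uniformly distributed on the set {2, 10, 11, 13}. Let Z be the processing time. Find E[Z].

83/12

E[Z | machine 1] = (3+5+6+7+14)/5 = 7.
E[Z | machine 2] = (3+4+7)/3 = 14/3.
E[Z | machine 3] = (3+11)/2 = 7.
E[Z | machine 4] = (2+10+11+13)/4 = 9.
E[Z] = (1/4)·(7) + (1/4)·(14/3) + (1/4)·(7) + (1/4)·(9) = 83/12.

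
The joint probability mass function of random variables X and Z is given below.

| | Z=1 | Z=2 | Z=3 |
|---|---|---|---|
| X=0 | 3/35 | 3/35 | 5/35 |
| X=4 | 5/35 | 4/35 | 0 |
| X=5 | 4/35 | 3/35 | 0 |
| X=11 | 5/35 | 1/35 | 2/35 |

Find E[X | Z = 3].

P(Z = 3) = 1/5.
Summing X·P(X=x,Z=y) over the conditioning event gives 22/35.
E[X | Z = 3] = (22/35) / (1/5) = 22/7.

22/7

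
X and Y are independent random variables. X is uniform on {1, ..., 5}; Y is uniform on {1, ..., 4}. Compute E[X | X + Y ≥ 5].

P(X + Y ≥ 5) = 7/10.
Summing X·P(x,y) over outcomes with X + Y ≥ 5 gives 5/2.
E[X | X + Y ≥ 5] = (5/2) / (7/10) = 25/7.

25/7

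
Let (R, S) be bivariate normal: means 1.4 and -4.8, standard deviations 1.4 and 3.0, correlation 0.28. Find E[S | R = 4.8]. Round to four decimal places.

-2.7600

E[S | R=x] = μ_S + ρ(σ_S/σ_R)(x − μ_R) for jointly normal variables.
E[S | R=4.8] = -4.8 + (0.28)·(3.0/1.4)·(4.8 − (1.4)) = -4.8 + (0.6)·(3.4) = -2.7600.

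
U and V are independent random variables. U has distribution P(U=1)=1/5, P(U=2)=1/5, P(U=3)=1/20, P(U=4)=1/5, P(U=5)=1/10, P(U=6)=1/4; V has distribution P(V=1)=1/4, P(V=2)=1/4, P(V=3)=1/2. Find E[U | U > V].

119/25

P(U > V) = 5/8.
Summing U·P(x,y) over outcomes with U > V gives 119/40.
E[U | U > V] = (119/40) / (5/8) = 119/25.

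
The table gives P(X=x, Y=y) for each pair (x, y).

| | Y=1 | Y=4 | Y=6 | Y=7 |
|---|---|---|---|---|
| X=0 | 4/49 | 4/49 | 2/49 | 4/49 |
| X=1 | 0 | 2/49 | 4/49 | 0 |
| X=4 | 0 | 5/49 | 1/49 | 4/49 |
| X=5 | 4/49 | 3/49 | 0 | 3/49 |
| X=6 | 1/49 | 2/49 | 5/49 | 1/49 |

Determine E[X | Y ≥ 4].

31/10

P(Y ≥ 4) = 40/49.
Summing X·P(X=x,Y=y) over the conditioning event gives 124/49.
E[X | Y ≥ 4] = (124/49) / (40/49) = 31/10.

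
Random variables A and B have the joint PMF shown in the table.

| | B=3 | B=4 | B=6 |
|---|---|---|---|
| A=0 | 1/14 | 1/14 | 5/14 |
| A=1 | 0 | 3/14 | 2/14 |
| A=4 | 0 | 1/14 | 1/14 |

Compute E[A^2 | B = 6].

P(B = 6) = 4/7.
Σ A^2·P over the event = 0·(5/14) + 1·(2/14) + 16·(1/14) = 9/7.
E[A^2 | B = 6] = (9/7) / (4/7) = 9/4.

9/4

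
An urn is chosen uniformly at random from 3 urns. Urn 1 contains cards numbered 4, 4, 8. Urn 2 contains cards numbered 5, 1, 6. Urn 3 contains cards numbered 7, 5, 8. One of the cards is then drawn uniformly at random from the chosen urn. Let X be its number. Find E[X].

16/3

E[X | urn 1] = (4+4+8)/3 = 16/3.
E[X | urn 2] = (5+1+6)/3 = 4.
E[X | urn 3] = (7+5+8)/3 = 20/3.
By the law of total expectation,
E[X] = (1/3)·(16/3) + (1/3)·(4) + (1/3)·(20/3) = 16/3.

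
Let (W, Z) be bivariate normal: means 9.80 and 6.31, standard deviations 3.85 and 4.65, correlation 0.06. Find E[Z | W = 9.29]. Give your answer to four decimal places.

6.2730

E[Z | W=x] = μ_Z + ρ(σ_Z/σ_W)(x − μ_W) for jointly normal variables.
E[Z | W=9.29] = 6.31 + (0.06)·(4.65/3.85)·(9.29 − (9.80)) = 6.31 + (0.072468)·(-0.51) = 6.2730.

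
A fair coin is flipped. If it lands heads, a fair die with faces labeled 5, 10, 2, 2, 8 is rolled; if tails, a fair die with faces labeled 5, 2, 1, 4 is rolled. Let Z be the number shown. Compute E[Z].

E[Z | heads] = (5+10+2+2+8)/5 = 27/5.
E[Z | tails] = (5+2+1+4)/4 = 3.
By the law of total expectation,
E[Z] = (1/2)·(27/5) + (1/2)·(3) = 21/5.

21/5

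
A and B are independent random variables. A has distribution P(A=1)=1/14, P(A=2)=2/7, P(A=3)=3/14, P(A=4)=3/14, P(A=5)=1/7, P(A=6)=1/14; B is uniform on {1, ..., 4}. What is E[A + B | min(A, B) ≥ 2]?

P(min(A, B) ≥ 2) = 39/56.
Summing (A+B)·P(x,y) over outcomes with min(A, B) ≥ 2 gives 9/2.
E[A + B | min(A, B) ≥ 2] = (9/2) / (39/56) = 84/13.

84/13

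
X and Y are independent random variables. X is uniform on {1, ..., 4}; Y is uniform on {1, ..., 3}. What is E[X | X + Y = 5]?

3

P(X + Y = 5) = 1/4.
Summing X·P(x,y) over outcomes with X + Y = 5 gives 3/4.
E[X | X + Y = 5] = (3/4) / (1/4) = 3.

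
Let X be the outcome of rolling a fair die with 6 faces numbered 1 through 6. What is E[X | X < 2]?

Given X < 2, X is equally likely to be any of {1}.
E[X | X < 2] = (1) / 1 = 1.

1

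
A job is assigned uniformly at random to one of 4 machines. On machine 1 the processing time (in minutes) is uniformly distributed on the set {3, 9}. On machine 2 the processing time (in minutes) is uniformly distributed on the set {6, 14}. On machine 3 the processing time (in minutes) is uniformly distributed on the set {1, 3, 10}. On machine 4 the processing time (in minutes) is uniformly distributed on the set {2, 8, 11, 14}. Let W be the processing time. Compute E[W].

353/48

E[W | machine 1] = (3+9)/2 = 6.
E[W | machine 2] = (6+14)/2 = 10.
E[W | machine 3] = (1+3+10)/3 = 14/3.
E[W | machine 4] = (2+8+11+14)/4 = 35/4.
E[W] = (1/4)·(6) + (1/4)·(10) + (1/4)·(14/3) + (1/4)·(35/4) = 353/48.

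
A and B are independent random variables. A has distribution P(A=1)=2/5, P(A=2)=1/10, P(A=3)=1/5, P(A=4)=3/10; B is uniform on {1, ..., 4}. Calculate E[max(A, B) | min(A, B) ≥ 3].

19/5

P(min(A, B) ≥ 3) = 1/4.
Summing max(A,B)·P(x,y) over outcomes with min(A, B) ≥ 3 gives 19/20.
E[max(A, B) | min(A, B) ≥ 3] = (19/20) / (1/4) = 19/5.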